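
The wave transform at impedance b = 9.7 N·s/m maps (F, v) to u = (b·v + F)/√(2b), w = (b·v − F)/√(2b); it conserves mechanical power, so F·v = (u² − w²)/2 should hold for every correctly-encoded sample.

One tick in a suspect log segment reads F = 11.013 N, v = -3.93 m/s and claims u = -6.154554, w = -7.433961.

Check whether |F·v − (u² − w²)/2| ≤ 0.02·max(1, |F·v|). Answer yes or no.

F·v = 11.013×(-3.93) = -43.281090 W.
(u² − w²)/2 = (37.878535 − 55.263776)/2 = -8.692621 W.
|Δ| = 34.588469;  2% of max(1, |F·v|) = 0.865622.

no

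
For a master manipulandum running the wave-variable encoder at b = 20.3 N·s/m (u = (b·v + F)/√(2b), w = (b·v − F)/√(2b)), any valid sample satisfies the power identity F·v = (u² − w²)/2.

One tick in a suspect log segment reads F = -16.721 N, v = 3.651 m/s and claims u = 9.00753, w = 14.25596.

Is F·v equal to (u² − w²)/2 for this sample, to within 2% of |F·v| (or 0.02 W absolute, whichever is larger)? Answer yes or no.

F·v = (-16.721)×3.651 = -61.04837 W.
(u² − w²)/2 = (81.13560 − 203.23240)/2 = -61.04840 W.
|Δ| = 0.00003;  2% of max(1, |F·v|) = 1.22097.

yes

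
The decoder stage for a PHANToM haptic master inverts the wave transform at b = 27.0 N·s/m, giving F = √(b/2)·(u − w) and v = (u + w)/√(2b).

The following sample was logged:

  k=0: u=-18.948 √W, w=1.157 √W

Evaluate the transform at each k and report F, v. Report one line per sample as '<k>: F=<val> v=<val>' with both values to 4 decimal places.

k=0: u−w=-20.1050, u+w=-17.7910; √(b/2)=3.6742, √(2b)=7.3485; F=3.6742×(-20.105)=-73.8705, v=-17.7910/7.3485=-2.4210

0: F=-73.8705 v=-2.4210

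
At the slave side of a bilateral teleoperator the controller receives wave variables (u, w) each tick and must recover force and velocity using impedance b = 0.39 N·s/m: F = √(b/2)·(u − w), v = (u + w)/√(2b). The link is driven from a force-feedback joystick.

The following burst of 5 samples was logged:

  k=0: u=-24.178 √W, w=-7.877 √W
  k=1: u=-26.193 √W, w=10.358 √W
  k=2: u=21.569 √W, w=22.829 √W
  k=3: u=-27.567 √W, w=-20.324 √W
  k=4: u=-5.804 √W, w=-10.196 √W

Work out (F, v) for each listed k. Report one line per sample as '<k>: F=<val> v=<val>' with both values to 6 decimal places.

k=0: u−w=-16.301000, u+w=-32.055000; √(b/2)=0.441588, √(2b)=0.883176; F=0.441588×(-16.301)=-7.198327, v=-32.055000/0.883176=-36.295140
k=1: u−w=-36.551000, u+w=-15.835000; √(b/2)=0.441588, √(2b)=0.883176; F=0.441588×(-36.551)=-16.140485, v=-15.835000/0.883176=-17.929607
k=2: u−w=-1.260000, u+w=44.398000; √(b/2)=0.441588, √(2b)=0.883176; F=0.441588×(-1.26)=-0.556401, v=44.398000/0.883176=50.270836
k=3: u−w=-7.243000, u+w=-47.891000; √(b/2)=0.441588, √(2b)=0.883176; F=0.441588×(-7.243)=-3.198422, v=-47.891000/0.883176=-54.225879
k=4: u−w=4.392000, u+w=-16.000000; √(b/2)=0.441588, √(2b)=0.883176; F=0.441588×4.392=1.939455, v=-16.000000/0.883176=-18.116433

0: F=-7.198327 v=-36.295140
1: F=-16.140485 v=-17.929607
2: F=-0.556401 v=50.270836
3: F=-3.198422 v=-54.225879
4: F=1.939455 v=-18.116433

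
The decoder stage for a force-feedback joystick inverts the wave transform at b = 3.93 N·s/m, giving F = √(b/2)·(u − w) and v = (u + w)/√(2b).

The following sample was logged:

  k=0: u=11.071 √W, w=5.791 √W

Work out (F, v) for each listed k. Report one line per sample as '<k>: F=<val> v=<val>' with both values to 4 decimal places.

0: F=7.4014 v=6.0145

k=0: u−w=5.2800, u+w=16.8620; √(b/2)=1.4018, √(2b)=2.8036; F=1.4018×5.28=7.4014, v=16.8620/2.8036=6.0145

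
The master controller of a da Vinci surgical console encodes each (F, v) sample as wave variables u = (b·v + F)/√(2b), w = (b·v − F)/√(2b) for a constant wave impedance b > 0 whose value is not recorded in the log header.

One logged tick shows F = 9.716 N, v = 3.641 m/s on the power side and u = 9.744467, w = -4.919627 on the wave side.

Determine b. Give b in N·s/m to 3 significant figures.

u + w = 4.824840;  u + w = √(2b)·v, so √(2b) = 4.824840/3.641 = 1.325141.
b = (√(2b))²/2 = 1.756000/2 = 0.878000.
(Check via u − w = 2F/√(2b): u − w = 14.664094, 2F/√(2b) = 14.664095.)

b = 0.878 N·s/m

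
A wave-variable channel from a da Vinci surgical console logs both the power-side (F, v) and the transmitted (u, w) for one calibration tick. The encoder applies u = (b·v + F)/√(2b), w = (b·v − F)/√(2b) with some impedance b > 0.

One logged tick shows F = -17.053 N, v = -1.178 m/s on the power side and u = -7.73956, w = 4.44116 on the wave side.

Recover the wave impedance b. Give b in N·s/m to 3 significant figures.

u + w = -3.29840;  u + w = √(2b)·v, so √(2b) = -3.29840/(-1.178) = 2.80000.
b = (√(2b))²/2 = 7.84000/2 = 3.92000.
(Check via u − w = 2F/√(2b): u − w = -12.18072, 2F/√(2b) = -12.18071.)

b = 3.92 N·s/m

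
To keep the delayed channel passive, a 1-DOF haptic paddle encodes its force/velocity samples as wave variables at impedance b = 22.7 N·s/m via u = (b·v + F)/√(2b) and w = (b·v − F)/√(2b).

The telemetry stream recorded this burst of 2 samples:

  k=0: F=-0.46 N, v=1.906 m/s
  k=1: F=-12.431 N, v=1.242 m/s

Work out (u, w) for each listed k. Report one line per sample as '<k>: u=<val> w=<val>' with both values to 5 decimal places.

k=0: b·v=22.7×1.906=43.26620; √(2b)=6.73795; u=(43.26620+(-0.46))/6.73795=6.35300, w=(43.26620−(-0.46))/6.73795=6.48954
k=1: b·v=22.7×1.242=28.19340; √(2b)=6.73795; u=(28.19340+(-12.431))/6.73795=2.33935, w=(28.19340−(-12.431))/6.73795=6.02919

0: u=6.35300 w=6.48954
1: u=2.33935 w=6.02919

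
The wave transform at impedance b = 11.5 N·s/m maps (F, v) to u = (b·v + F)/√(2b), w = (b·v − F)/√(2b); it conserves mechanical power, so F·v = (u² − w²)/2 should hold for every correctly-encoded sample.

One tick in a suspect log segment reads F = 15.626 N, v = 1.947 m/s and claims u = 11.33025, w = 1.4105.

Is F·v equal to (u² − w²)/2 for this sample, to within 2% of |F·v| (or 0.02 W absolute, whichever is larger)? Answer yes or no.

no

F·v = 15.626×1.947 = 30.4238 W.
(u² − w²)/2 = (128.3746 − 1.9895)/2 = 63.1925 W.
|Δ| = 32.7687;  2% of max(1, |F·v|) = 0.6085.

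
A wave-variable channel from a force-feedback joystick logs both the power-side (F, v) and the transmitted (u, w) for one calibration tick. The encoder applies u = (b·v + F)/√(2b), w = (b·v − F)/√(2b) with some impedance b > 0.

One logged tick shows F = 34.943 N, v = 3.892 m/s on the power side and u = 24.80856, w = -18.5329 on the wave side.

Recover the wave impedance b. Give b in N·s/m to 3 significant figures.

b = 1.3 N·s/m

u + w = 6.27566;  u + w = √(2b)·v, so √(2b) = 6.27566/3.892 = 1.61245.
b = (√(2b))²/2 = 2.60000/2 = 1.30000.
(Check via u − w = 2F/√(2b): u − w = 43.34146, 2F/√(2b) = 43.34147.)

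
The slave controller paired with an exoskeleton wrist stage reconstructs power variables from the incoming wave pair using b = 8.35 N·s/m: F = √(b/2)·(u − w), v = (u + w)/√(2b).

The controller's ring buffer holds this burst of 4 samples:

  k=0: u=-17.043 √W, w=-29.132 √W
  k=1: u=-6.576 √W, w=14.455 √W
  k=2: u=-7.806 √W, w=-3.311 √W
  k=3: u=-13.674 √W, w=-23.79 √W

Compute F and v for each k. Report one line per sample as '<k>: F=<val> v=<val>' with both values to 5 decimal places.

0: F=24.70123 v=-11.29923
1: F=-42.97226 v=1.92803
2: F=-9.18455 v=-2.72038
3: F=20.66984 v=-9.16761

k=0: u−w=12.08900, u+w=-46.17500; √(b/2)=2.04328, √(2b)=4.08656; F=2.04328×12.089=24.70123, v=-46.17500/4.08656=-11.29923
k=1: u−w=-21.03100, u+w=7.87900; √(b/2)=2.04328, √(2b)=4.08656; F=2.04328×(-21.031)=-42.97226, v=7.87900/4.08656=1.92803
k=2: u−w=-4.49500, u+w=-11.11700; √(b/2)=2.04328, √(2b)=4.08656; F=2.04328×(-4.495)=-9.18455, v=-11.11700/4.08656=-2.72038
k=3: u−w=10.11600, u+w=-37.46400; √(b/2)=2.04328, √(2b)=4.08656; F=2.04328×10.116=20.66984, v=-37.46400/4.08656=-9.16761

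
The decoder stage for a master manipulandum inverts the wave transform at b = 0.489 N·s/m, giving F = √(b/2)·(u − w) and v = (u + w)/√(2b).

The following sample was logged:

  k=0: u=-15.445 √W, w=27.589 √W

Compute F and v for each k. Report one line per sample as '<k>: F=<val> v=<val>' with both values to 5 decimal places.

k=0: u−w=-43.03400, u+w=12.14400; √(b/2)=0.49447, √(2b)=0.98894; F=0.49447×(-43.034)=-21.27900, v=12.14400/0.98894=12.27983

0: F=-21.27900 v=12.27983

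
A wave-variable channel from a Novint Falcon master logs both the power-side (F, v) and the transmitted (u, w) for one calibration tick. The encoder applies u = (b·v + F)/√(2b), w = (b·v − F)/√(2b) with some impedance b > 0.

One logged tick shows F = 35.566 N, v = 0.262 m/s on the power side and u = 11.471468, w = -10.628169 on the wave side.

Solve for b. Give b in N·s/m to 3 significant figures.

u + w = 0.843299;  u + w = √(2b)·v, so √(2b) = 0.843299/0.262 = 3.218698.
b = (√(2b))²/2 = 10.360020/2 = 5.180010.
(Check via u − w = 2F/√(2b): u − w = 22.099637, 2F/√(2b) = 22.099616.)

b = 5.18 N·s/m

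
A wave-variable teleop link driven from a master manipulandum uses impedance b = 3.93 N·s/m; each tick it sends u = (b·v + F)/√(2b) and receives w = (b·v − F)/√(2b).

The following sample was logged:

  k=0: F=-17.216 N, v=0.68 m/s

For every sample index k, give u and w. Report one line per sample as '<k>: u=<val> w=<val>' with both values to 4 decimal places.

k=0: b·v=3.93×0.68=2.6724; √(2b)=2.8036; u=(2.6724+(-17.216))/2.8036=-5.1875, w=(2.6724−(-17.216))/2.8036=7.0940

0: u=-5.1875 w=7.0940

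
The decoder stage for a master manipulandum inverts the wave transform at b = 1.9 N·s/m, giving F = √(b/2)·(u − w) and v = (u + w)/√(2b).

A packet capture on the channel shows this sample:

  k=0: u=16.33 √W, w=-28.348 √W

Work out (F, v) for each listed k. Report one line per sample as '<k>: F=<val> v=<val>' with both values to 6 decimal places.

k=0: u−w=44.678000, u+w=-12.018000; √(b/2)=0.974679, √(2b)=1.949359; F=0.974679×44.678=43.546728, v=-12.018000/1.949359=-6.165104

0: F=43.546728 v=-6.165104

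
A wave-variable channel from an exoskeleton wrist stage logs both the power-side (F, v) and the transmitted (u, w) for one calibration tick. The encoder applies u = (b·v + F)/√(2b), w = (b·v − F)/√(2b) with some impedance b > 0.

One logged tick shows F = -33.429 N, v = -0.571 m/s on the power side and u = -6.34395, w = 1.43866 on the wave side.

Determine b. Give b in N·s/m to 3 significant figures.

b = 36.9 N·s/m

u + w = -4.90529;  u + w = √(2b)·v, so √(2b) = -4.90529/(-0.571) = 8.59070.
b = (√(2b))²/2 = 73.80014/2 = 36.90007.
(Check via u − w = 2F/√(2b): u − w = -7.78261, 2F/√(2b) = -7.78260.)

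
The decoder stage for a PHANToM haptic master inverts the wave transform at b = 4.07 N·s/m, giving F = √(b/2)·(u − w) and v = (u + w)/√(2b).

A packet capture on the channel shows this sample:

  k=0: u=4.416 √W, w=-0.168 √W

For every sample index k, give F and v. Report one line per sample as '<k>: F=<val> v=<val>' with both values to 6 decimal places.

k=0: u−w=4.584000, u+w=4.248000; √(b/2)=1.426534, √(2b)=2.853069; F=1.426534×4.584=6.539233, v=4.248000/2.853069=1.488923

0: F=6.539233 v=1.488923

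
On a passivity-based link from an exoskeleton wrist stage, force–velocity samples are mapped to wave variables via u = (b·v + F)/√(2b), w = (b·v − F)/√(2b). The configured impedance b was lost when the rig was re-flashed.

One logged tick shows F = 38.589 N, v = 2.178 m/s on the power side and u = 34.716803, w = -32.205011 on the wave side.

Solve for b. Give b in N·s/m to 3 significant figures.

b = 0.665 N·s/m

u + w = 2.511792;  u + w = √(2b)·v, so √(2b) = 2.511792/2.178 = 1.153256.
b = (√(2b))²/2 = 1.330000/2 = 0.665000.
(Check via u − w = 2F/√(2b): u − w = 66.921814, 2F/√(2b) = 66.921817.)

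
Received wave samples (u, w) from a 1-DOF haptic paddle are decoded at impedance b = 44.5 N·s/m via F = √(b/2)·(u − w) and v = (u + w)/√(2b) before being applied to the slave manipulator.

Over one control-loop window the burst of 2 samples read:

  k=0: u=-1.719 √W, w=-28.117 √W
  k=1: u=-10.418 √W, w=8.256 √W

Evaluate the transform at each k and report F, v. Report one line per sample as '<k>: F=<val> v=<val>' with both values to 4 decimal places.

k=0: u−w=26.3980, u+w=-29.8360; √(b/2)=4.7170, √(2b)=9.4340; F=4.7170×26.398=124.5191, v=-29.8360/9.4340=-3.1626
k=1: u−w=-18.6740, u+w=-2.1620; √(b/2)=4.7170, √(2b)=9.4340; F=4.7170×(-18.674)=-88.0851, v=-2.1620/9.4340=-0.2292

0: F=124.5191 v=-3.1626
1: F=-88.0851 v=-0.2292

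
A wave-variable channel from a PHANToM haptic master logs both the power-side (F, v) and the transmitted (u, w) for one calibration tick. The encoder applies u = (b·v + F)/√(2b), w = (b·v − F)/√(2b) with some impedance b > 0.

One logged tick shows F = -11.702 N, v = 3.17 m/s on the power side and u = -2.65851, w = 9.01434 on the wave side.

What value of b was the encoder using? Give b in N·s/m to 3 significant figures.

b = 2.01 N·s/m

u + w = 6.35583;  u + w = √(2b)·v, so √(2b) = 6.35583/3.17 = 2.00499.
b = (√(2b))²/2 = 4.02000/2 = 2.01000.
(Check via u − w = 2F/√(2b): u − w = -11.67285, 2F/√(2b) = -11.67285.)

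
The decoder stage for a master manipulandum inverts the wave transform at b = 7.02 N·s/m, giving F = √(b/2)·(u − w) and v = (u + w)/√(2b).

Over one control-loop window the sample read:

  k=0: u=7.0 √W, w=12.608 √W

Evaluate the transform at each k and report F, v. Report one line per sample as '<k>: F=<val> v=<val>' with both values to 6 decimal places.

k=0: u−w=-5.608000, u+w=19.608000; √(b/2)=1.873499, √(2b)=3.746999; F=1.873499×(-5.608)=-10.506585, v=19.608000/3.746999=5.232988

0: F=-10.506585 v=5.232988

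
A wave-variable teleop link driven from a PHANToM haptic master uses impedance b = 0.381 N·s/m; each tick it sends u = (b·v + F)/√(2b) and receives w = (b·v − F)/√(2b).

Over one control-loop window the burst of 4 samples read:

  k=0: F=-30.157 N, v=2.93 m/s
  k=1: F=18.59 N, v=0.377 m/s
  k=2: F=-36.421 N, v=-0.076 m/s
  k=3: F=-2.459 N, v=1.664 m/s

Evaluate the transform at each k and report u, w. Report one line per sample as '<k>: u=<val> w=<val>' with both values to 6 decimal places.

k=0: b·v=0.381×2.93=1.116330; √(2b)=0.872926; u=(1.116330+(-30.157))/0.872926=-33.268188, w=(1.116330−(-30.157))/0.872926=35.825861
k=1: b·v=0.381×0.377=0.143637; √(2b)=0.872926; u=(0.143637+18.59)/0.872926=21.460736, w=(0.143637−18.59)/0.872926=-21.131643
k=2: b·v=0.381×(-0.076)=-0.028956; √(2b)=0.872926; u=(-0.028956+(-36.421))/0.872926=-41.756061, w=(-0.028956−(-36.421))/0.872926=41.689719
k=3: b·v=0.381×1.664=0.633984; √(2b)=0.872926; u=(0.633984+(-2.459))/0.872926=-2.090688, w=(0.633984−(-2.459))/0.872926=3.543237

0: u=-33.268188 w=35.825861
1: u=21.460736 w=-21.131643
2: u=-41.756061 w=41.689719
3: u=-2.090688 w=3.543237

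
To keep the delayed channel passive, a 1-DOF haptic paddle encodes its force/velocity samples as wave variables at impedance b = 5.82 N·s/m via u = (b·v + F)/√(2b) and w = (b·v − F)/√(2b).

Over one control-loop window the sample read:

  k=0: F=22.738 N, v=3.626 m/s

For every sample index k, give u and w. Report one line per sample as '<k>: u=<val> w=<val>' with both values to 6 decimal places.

k=0: b·v=5.82×3.626=21.103320; √(2b)=3.411744; u=(21.103320+22.738)/3.411744=12.850118, w=(21.103320−22.738)/3.411744=-0.479133

0: u=12.850118 w=-0.479133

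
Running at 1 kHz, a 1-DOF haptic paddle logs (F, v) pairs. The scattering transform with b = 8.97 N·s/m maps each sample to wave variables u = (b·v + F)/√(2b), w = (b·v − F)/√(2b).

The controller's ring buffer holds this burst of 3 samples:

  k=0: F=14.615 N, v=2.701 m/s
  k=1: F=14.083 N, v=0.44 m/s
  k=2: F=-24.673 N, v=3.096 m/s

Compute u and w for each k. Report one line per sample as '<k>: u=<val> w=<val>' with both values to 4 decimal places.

k=0: b·v=8.97×2.701=24.2280; √(2b)=4.2356; u=(24.2280+14.615)/4.2356=9.1707, w=(24.2280−14.615)/4.2356=2.2696
k=1: b·v=8.97×0.44=3.9468; √(2b)=4.2356; u=(3.9468+14.083)/4.2356=4.2568, w=(3.9468−14.083)/4.2356=-2.3931
k=2: b·v=8.97×3.096=27.7711; √(2b)=4.2356; u=(27.7711+(-24.673))/4.2356=0.7315, w=(27.7711−(-24.673))/4.2356=12.3819

0: u=9.1707 w=2.2696
1: u=4.2568 w=-2.3931
2: u=0.7315 w=12.3819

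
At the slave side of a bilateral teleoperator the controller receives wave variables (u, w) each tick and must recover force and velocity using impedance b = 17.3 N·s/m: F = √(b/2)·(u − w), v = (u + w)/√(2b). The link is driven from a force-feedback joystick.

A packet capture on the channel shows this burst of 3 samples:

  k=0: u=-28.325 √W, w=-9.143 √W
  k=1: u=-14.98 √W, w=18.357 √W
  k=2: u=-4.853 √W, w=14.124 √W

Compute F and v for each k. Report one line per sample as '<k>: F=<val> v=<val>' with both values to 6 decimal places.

0: F=-56.415955 v=-6.369751
1: F=-98.047058 v=0.574107
2: F=-55.813031 v=1.576117

k=0: u−w=-19.182000, u+w=-37.468000; √(b/2)=2.941088, √(2b)=5.882176; F=2.941088×(-19.182)=-56.415955, v=-37.468000/5.882176=-6.369751
k=1: u−w=-33.337000, u+w=3.377000; √(b/2)=2.941088, √(2b)=5.882176; F=2.941088×(-33.337)=-98.047058, v=3.377000/5.882176=0.574107
k=2: u−w=-18.977000, u+w=9.271000; √(b/2)=2.941088, √(2b)=5.882176; F=2.941088×(-18.977)=-55.813031, v=9.271000/5.882176=1.576117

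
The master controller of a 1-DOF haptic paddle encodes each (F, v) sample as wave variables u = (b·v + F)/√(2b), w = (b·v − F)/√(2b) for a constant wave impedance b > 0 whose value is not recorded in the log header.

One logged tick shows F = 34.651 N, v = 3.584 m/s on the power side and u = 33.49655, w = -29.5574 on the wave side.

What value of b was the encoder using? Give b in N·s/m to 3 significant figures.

b = 0.604 N·s/m

u + w = 3.93915;  u + w = √(2b)·v, so √(2b) = 3.93915/3.584 = 1.09909.
b = (√(2b))²/2 = 1.20801/2 = 0.60400.
(Check via u − w = 2F/√(2b): u − w = 63.05395, 2F/√(2b) = 63.05380.)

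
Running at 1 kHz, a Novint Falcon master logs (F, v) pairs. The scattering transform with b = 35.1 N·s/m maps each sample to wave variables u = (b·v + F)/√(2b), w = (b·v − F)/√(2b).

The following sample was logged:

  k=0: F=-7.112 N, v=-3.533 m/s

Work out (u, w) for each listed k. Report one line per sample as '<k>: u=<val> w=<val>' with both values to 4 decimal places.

k=0: b·v=35.1×(-3.533)=-124.0083; √(2b)=8.3785; u=(-124.0083+(-7.112))/8.3785=-15.6495, w=(-124.0083−(-7.112))/8.3785=-13.9519

0: u=-15.6495 w=-13.9519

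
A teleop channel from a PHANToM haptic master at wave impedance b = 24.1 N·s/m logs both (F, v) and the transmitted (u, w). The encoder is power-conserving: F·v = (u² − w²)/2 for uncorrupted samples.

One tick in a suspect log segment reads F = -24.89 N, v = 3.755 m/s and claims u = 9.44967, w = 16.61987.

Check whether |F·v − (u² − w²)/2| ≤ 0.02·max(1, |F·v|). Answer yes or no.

F·v = (-24.89)×3.755 = -93.46195 W.
(u² − w²)/2 = (89.29626 − 276.22008)/2 = -93.46191 W.
|Δ| = 0.00004;  2% of max(1, |F·v|) = 1.86924.

yes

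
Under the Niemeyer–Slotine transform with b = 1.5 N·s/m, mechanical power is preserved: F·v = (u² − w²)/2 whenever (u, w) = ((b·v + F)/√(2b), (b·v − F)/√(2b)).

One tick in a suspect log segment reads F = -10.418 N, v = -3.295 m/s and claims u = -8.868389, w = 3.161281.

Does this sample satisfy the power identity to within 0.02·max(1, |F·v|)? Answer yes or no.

F·v = (-10.418)×(-3.295) = 34.327310 W.
(u² − w²)/2 = (78.648323 − 9.993698)/2 = 34.327313 W.
|Δ| = 0.000003;  2% of max(1, |F·v|) = 0.686546.

yes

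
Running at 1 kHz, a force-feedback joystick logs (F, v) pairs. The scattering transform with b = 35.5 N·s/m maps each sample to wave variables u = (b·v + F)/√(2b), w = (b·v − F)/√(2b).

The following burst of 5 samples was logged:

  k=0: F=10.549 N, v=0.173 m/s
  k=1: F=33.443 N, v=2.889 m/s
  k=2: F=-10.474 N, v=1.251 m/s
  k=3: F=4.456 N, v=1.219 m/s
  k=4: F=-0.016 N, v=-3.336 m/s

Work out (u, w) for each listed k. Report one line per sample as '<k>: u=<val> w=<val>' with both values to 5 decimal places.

k=0: b·v=35.5×0.173=6.14150; √(2b)=8.42615; u=(6.14150+10.549)/8.42615=1.98080, w=(6.14150−10.549)/8.42615=-0.52307
k=1: b·v=35.5×2.889=102.55950; √(2b)=8.42615; u=(102.55950+33.443)/8.42615=16.14053, w=(102.55950−33.443)/8.42615=8.20262
k=2: b·v=35.5×1.251=44.41050; √(2b)=8.42615; u=(44.41050+(-10.474))/8.42615=4.02752, w=(44.41050−(-10.474))/8.42615=6.51359
k=3: b·v=35.5×1.219=43.27450; √(2b)=8.42615; u=(43.27450+4.456)/8.42615=5.66457, w=(43.27450−4.456)/8.42615=4.60691
k=4: b·v=35.5×(-3.336)=-118.42800; √(2b)=8.42615; u=(-118.42800+(-0.016))/8.42615=-14.05672, w=(-118.42800−(-0.016))/8.42615=-14.05292

0: u=1.98080 w=-0.52307
1: u=16.14053 w=8.20262
2: u=4.02752 w=6.51359
3: u=5.66457 w=4.60691
4: u=-14.05672 w=-14.05292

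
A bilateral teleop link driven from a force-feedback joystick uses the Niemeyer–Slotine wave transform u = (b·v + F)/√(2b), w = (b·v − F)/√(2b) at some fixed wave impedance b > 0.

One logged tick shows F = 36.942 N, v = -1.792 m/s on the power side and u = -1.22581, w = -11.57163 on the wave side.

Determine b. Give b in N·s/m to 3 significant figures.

b = 25.5 N·s/m

u + w = -12.7974;  u + w = √(2b)·v, so √(2b) = -12.7974/(-1.792) = 7.1414.
b = (√(2b))²/2 = 51.0000/2 = 25.5000.
(Check via u − w = 2F/√(2b): u − w = 10.3458, 2F/√(2b) = 10.3458.)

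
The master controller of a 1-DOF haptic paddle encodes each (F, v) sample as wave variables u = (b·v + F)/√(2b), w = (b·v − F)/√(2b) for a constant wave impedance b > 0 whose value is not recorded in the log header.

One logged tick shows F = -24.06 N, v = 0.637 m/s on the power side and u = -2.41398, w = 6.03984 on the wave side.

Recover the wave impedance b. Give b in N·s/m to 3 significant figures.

u + w = 3.6259;  u + w = √(2b)·v, so √(2b) = 3.6259/0.637 = 5.6921.
b = (√(2b))²/2 = 32.3999/2 = 16.1999.
(Check via u − w = 2F/√(2b): u − w = -8.4538, 2F/√(2b) = -8.4538.)

b = 16.2 N·s/m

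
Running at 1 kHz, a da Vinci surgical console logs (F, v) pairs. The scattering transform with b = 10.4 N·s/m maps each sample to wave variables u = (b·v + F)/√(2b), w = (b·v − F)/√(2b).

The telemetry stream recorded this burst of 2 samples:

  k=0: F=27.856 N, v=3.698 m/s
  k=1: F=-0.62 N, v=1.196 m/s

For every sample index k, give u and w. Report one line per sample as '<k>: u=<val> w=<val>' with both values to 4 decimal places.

k=0: b·v=10.4×3.698=38.4592; √(2b)=4.5607; u=(38.4592+27.856)/4.5607=14.5406, w=(38.4592−27.856)/4.5607=2.3249
k=1: b·v=10.4×1.196=12.4384; √(2b)=4.5607; u=(12.4384+(-0.62))/4.5607=2.5914, w=(12.4384−(-0.62))/4.5607=2.8632

0: u=14.5406 w=2.3249
1: u=2.5914 w=2.8632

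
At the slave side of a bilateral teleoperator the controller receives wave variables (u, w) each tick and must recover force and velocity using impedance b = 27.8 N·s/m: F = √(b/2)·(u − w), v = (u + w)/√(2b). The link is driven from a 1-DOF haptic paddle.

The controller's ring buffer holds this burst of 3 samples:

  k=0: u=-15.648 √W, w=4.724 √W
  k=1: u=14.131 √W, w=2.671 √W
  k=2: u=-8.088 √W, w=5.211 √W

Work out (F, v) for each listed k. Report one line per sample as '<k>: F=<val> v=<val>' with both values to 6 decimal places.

k=0: u−w=-20.372000, u+w=-10.924000; √(b/2)=3.728270, √(2b)=7.456541; F=3.728270×(-20.372)=-75.952324, v=-10.924000/7.456541=-1.465023
k=1: u−w=11.460000, u+w=16.802000; √(b/2)=3.728270, √(2b)=7.456541; F=3.728270×11.46=42.725979, v=16.802000/7.456541=2.253324
k=2: u−w=-13.299000, u+w=-2.877000; √(b/2)=3.728270, √(2b)=7.456541; F=3.728270×(-13.299)=-49.582268, v=-2.877000/7.456541=-0.385836

0: F=-75.952324 v=-1.465023
1: F=42.725979 v=2.253324
2: F=-49.582268 v=-0.385836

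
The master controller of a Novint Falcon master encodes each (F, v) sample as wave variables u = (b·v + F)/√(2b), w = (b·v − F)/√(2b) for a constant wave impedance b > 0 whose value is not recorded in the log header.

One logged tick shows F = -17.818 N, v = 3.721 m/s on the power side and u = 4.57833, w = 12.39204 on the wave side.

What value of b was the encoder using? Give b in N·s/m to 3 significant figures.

b = 10.4 N·s/m

u + w = 16.9704;  u + w = √(2b)·v, so √(2b) = 16.9704/3.721 = 4.5607.
b = (√(2b))²/2 = 20.8000/2 = 10.4000.
(Check via u − w = 2F/√(2b): u − w = -7.8137, 2F/√(2b) = -7.8137.)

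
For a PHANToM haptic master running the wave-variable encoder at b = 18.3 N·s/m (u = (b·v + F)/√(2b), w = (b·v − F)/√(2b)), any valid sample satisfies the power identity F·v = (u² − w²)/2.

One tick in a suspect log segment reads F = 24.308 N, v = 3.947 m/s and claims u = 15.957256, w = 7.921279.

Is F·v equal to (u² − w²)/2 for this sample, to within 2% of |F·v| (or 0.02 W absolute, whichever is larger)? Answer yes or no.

F·v = 24.308×3.947 = 95.943676 W.
(u² − w²)/2 = (254.634019 − 62.746661)/2 = 95.943679 W.
|Δ| = 0.000003;  2% of max(1, |F·v|) = 1.918874.

yes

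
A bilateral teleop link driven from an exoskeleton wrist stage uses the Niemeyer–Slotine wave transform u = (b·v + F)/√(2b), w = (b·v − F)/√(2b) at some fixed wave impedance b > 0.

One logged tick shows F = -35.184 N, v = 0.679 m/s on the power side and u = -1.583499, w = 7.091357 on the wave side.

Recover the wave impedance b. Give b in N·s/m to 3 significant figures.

u + w = 5.507858;  u + w = √(2b)·v, so √(2b) = 5.507858/0.679 = 8.111720.
b = (√(2b))²/2 = 65.800004/2 = 32.900002.
(Check via u − w = 2F/√(2b): u − w = -8.674856, 2F/√(2b) = -8.674855.)

b = 32.9 N·s/m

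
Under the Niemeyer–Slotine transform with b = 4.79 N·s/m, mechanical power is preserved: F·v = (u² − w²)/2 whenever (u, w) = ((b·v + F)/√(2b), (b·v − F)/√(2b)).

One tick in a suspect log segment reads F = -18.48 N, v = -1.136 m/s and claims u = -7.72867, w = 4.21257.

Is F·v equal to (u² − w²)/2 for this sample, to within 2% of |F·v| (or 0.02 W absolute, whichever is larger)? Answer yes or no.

F·v = (-18.48)×(-1.136) = 20.99328 W.
(u² − w²)/2 = (59.73234 − 17.74575)/2 = 20.99330 W.
|Δ| = 0.00002;  2% of max(1, |F·v|) = 0.41987.

yes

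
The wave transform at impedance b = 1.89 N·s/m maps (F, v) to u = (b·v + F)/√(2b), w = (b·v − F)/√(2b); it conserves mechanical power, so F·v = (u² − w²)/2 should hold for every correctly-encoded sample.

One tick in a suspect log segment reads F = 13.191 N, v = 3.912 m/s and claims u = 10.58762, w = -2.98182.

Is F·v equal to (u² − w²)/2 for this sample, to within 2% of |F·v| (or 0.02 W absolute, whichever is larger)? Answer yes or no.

yes

F·v = 13.191×3.912 = 51.60319 W.
(u² − w²)/2 = (112.09770 − 8.89125)/2 = 51.60322 W.
|Δ| = 0.00003;  2% of max(1, |F·v|) = 1.03206.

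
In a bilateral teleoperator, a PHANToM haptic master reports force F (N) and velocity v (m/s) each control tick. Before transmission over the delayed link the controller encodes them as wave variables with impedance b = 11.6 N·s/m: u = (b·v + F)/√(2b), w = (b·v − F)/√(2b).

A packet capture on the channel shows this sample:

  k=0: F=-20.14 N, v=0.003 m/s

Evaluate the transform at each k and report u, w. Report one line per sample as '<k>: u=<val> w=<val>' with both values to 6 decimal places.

0: u=-4.174115 w=4.188565

k=0: b·v=11.6×0.003=0.034800; √(2b)=4.816638; u=(0.034800+(-20.14))/4.816638=-4.174115, w=(0.034800−(-20.14))/4.816638=4.188565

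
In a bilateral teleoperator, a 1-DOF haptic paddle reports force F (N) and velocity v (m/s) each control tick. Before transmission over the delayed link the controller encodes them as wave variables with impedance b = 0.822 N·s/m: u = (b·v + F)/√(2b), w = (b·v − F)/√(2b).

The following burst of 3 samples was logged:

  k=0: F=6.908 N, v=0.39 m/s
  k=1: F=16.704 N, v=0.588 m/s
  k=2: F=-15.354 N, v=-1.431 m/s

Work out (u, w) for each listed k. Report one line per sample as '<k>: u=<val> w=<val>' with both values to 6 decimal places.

k=0: b·v=0.822×0.39=0.320580; √(2b)=1.282186; u=(0.320580+6.908)/1.282186=5.637702, w=(0.320580−6.908)/1.282186=-5.137649
k=1: b·v=0.822×0.588=0.483336; √(2b)=1.282186; u=(0.483336+16.704)/1.282186=13.404717, w=(0.483336−16.704)/1.282186=-12.650792
k=2: b·v=0.822×(-1.431)=-1.176282; √(2b)=1.282186; u=(-1.176282+(-15.354))/1.282186=-12.892269, w=(-1.176282−(-15.354))/1.282186=11.057461

0: u=5.637702 w=-5.137649
1: u=13.404717 w=-12.650792
2: u=-12.892269 w=11.057461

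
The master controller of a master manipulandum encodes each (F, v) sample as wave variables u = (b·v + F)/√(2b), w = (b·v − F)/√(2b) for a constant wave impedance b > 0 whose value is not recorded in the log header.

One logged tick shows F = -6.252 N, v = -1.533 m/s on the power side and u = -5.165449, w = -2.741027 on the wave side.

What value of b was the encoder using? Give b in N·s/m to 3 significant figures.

u + w = -7.906476;  u + w = √(2b)·v, so √(2b) = -7.906476/(-1.533) = 5.157519.
b = (√(2b))²/2 = 26.599998/2 = 13.299999.
(Check via u − w = 2F/√(2b): u − w = -2.424422, 2F/√(2b) = -2.424422.)

b = 13.3 N·s/m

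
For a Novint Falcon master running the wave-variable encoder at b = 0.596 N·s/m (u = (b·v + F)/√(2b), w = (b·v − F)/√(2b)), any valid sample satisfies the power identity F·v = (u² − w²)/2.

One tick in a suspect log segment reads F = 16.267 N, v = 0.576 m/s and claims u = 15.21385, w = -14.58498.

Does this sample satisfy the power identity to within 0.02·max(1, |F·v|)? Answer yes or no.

yes

F·v = 16.267×0.576 = 9.36979 W.
(u² − w²)/2 = (231.46123 − 212.72164)/2 = 9.36980 W.
|Δ| = 0.00000;  2% of max(1, |F·v|) = 0.18740.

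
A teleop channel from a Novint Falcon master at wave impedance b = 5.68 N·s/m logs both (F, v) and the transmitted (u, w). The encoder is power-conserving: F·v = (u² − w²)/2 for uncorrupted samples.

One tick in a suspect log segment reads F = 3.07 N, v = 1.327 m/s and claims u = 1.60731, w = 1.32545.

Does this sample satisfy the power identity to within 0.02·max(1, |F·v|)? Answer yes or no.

no

F·v = 3.07×1.327 = 4.07389 W.
(u² − w²)/2 = (2.58345 − 1.75682)/2 = 0.41331 W.
|Δ| = 3.66058;  2% of max(1, |F·v|) = 0.08148.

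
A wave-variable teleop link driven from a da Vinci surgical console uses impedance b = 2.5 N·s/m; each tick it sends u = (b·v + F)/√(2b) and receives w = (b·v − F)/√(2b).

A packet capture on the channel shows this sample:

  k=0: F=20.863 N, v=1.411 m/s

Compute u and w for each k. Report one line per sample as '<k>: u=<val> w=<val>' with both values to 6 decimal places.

k=0: b·v=2.5×1.411=3.527500; √(2b)=2.236068; u=(3.527500+20.863)/2.236068=10.907763, w=(3.527500−20.863)/2.236068=-7.752671

0: u=10.907763 w=-7.752671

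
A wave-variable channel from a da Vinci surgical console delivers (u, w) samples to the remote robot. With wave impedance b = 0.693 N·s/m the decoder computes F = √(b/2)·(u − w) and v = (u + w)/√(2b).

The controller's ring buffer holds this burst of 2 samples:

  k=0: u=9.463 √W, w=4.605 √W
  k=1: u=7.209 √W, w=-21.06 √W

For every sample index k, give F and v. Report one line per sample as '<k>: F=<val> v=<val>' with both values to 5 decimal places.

0: F=2.85963 v=11.94953
1: F=16.64034 v=-11.76521

k=0: u−w=4.85800, u+w=14.06800; √(b/2)=0.58864, √(2b)=1.17729; F=0.58864×4.858=2.85963, v=14.06800/1.17729=11.94953
k=1: u−w=28.26900, u+w=-13.85100; √(b/2)=0.58864, √(2b)=1.17729; F=0.58864×28.269=16.64034, v=-13.85100/1.17729=-11.76521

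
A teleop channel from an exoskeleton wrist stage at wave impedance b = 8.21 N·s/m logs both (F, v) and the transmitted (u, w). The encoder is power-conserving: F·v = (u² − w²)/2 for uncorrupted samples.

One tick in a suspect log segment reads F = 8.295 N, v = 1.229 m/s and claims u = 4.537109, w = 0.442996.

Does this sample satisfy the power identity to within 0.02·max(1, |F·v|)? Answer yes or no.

F·v = 8.295×1.229 = 10.194555 W.
(u² − w²)/2 = (20.585358 − 0.196245)/2 = 10.194556 W.
|Δ| = 0.000001;  2% of max(1, |F·v|) = 0.203891.

yes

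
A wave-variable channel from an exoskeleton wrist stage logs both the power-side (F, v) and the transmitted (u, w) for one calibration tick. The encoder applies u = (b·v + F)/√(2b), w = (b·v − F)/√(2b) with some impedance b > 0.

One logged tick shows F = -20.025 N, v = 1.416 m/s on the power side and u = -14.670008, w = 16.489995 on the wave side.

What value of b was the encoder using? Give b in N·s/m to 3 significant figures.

b = 0.826 N·s/m

u + w = 1.819987;  u + w = √(2b)·v, so √(2b) = 1.819987/1.416 = 1.285302.
b = (√(2b))²/2 = 1.652000/2 = 0.826000.
(Check via u − w = 2F/√(2b): u − w = -31.160003, 2F/√(2b) = -31.160003.)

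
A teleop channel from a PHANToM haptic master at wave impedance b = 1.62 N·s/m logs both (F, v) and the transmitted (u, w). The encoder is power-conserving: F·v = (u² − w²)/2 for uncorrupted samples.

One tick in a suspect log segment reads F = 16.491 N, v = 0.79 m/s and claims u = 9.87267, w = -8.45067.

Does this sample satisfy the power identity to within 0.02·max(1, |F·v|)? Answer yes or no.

F·v = 16.491×0.79 = 13.02789 W.
(u² − w²)/2 = (97.46961 − 71.41382)/2 = 13.02789 W.
|Δ| = 0.00000;  2% of max(1, |F·v|) = 0.26056.

yes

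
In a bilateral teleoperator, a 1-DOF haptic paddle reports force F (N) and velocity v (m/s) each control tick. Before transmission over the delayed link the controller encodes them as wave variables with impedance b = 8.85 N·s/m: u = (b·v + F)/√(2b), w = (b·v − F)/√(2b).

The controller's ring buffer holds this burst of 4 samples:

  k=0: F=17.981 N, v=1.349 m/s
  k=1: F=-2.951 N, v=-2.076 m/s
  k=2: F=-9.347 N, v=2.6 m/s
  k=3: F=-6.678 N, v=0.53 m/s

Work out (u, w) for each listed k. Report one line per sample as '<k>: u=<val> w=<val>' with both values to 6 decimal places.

0: u=7.111642 w=-1.436214
1: u=-5.068435 w=-3.665581
2: u=3.247577 w=7.690979
3: u=-0.472412 w=2.702194

k=0: b·v=8.85×1.349=11.938650; √(2b)=4.207137; u=(11.938650+17.981)/4.207137=7.111642, w=(11.938650−17.981)/4.207137=-1.436214
k=1: b·v=8.85×(-2.076)=-18.372600; √(2b)=4.207137; u=(-18.372600+(-2.951))/4.207137=-5.068435, w=(-18.372600−(-2.951))/4.207137=-3.665581
k=2: b·v=8.85×2.6=23.010000; √(2b)=4.207137; u=(23.010000+(-9.347))/4.207137=3.247577, w=(23.010000−(-9.347))/4.207137=7.690979
k=3: b·v=8.85×0.53=4.690500; √(2b)=4.207137; u=(4.690500+(-6.678))/4.207137=-0.472412, w=(4.690500−(-6.678))/4.207137=2.702194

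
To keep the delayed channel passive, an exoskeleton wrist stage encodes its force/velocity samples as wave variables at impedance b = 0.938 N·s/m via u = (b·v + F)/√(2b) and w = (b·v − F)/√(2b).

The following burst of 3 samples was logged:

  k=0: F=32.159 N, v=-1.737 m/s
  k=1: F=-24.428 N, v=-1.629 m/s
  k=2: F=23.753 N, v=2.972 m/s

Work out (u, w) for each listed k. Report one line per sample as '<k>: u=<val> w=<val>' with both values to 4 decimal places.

0: u=22.2898 w=-24.6689
1: u=-18.9505 w=16.7193
2: u=19.3774 w=-15.3068

k=0: b·v=0.938×(-1.737)=-1.6293; √(2b)=1.3697; u=(-1.6293+32.159)/1.3697=22.2898, w=(-1.6293−32.159)/1.3697=-24.6689
k=1: b·v=0.938×(-1.629)=-1.5280; √(2b)=1.3697; u=(-1.5280+(-24.428))/1.3697=-18.9505, w=(-1.5280−(-24.428))/1.3697=16.7193
k=2: b·v=0.938×2.972=2.7877; √(2b)=1.3697; u=(2.7877+23.753)/1.3697=19.3774, w=(2.7877−23.753)/1.3697=-15.3068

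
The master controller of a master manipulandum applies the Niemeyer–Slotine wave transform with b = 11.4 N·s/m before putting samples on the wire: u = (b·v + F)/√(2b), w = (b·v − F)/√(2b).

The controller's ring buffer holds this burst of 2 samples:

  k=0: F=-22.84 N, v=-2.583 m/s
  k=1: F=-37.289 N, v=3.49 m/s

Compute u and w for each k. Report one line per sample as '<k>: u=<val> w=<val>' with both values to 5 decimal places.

0: u=-10.95014 w=-1.38352
1: u=0.52294 w=16.14158

k=0: b·v=11.4×(-2.583)=-29.44620; √(2b)=4.77493; u=(-29.44620+(-22.84))/4.77493=-10.95014, w=(-29.44620−(-22.84))/4.77493=-1.38352
k=1: b·v=11.4×3.49=39.78600; √(2b)=4.77493; u=(39.78600+(-37.289))/4.77493=0.52294, w=(39.78600−(-37.289))/4.77493=16.14158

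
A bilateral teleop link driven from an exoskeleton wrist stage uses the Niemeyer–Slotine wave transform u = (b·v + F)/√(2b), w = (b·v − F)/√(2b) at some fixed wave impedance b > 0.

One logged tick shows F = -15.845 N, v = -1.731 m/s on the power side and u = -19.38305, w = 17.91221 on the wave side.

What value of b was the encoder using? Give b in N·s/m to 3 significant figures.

u + w = -1.47084;  u + w = √(2b)·v, so √(2b) = -1.47084/(-1.731) = 0.84971.
b = (√(2b))²/2 = 0.72200/2 = 0.36100.
(Check via u − w = 2F/√(2b): u − w = -37.29526, 2F/√(2b) = -37.29528.)

b = 0.361 N·s/m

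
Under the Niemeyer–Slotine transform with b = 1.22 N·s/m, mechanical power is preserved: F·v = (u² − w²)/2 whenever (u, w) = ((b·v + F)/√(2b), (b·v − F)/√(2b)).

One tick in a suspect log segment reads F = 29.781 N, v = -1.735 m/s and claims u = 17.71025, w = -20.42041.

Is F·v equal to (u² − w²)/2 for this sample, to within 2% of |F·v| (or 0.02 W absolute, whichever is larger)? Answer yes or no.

F·v = 29.781×(-1.735) = -51.6700 W.
(u² − w²)/2 = (313.6530 − 416.9931)/2 = -51.6701 W.
|Δ| = 0.0001;  2% of max(1, |F·v|) = 1.0334.

yes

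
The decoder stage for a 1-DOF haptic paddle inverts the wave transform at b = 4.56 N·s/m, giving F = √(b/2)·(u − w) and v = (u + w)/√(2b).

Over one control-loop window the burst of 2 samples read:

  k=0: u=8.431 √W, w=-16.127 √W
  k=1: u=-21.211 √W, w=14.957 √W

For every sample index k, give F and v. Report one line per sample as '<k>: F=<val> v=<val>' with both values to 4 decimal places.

k=0: u−w=24.5580, u+w=-7.6960; √(b/2)=1.5100, √(2b)=3.0199; F=1.5100×24.558=37.0818, v=-7.6960/3.0199=-2.5484
k=1: u−w=-36.1680, u+w=-6.2540; √(b/2)=1.5100, √(2b)=3.0199; F=1.5100×(-36.168)=-54.6125, v=-6.2540/3.0199=-2.0709

0: F=37.0818 v=-2.5484
1: F=-54.6125 v=-2.0709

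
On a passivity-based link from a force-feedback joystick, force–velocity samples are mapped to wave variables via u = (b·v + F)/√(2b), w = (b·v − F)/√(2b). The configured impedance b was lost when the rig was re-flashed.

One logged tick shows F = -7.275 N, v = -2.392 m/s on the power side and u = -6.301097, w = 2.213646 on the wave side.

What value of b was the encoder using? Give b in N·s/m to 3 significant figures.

b = 1.46 N·s/m

u + w = -4.087451;  u + w = √(2b)·v, so √(2b) = -4.087451/(-2.392) = 1.708801.
b = (√(2b))²/2 = 2.919999/2 = 1.460000.
(Check via u − w = 2F/√(2b): u − w = -8.514743, 2F/√(2b) = -8.514744.)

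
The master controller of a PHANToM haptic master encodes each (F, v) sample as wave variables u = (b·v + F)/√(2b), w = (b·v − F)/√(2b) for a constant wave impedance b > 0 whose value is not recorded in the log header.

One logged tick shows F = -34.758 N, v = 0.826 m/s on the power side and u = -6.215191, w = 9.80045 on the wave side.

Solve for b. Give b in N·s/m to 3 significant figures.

b = 9.42 N·s/m

u + w = 3.585259;  u + w = √(2b)·v, so √(2b) = 3.585259/0.826 = 4.340507.
b = (√(2b))²/2 = 18.840003/2 = 9.420002.
(Check via u − w = 2F/√(2b): u − w = -16.015641, 2F/√(2b) = -16.015640.)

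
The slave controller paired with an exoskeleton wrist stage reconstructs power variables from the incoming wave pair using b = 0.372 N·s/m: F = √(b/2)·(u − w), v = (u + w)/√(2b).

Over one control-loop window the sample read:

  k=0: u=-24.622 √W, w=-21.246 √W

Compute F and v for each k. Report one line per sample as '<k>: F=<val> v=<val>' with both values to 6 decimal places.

k=0: u−w=-3.376000, u+w=-45.868000; √(b/2)=0.431277, √(2b)=0.862554; F=0.431277×(-3.376)=-1.455992, v=-45.868000/0.862554=-53.176939

0: F=-1.455992 v=-53.176939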